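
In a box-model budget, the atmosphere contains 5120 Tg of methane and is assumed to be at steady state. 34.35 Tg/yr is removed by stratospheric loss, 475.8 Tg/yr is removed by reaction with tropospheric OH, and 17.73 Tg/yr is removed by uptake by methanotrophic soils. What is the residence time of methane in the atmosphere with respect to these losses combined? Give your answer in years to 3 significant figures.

9.70 yr

Total removal = 34.35 + 475.8 + 17.73 = 527.88 Tg/yr.
τ = M / ΣF_out = 5120 / 527.88 = 9.699 yr.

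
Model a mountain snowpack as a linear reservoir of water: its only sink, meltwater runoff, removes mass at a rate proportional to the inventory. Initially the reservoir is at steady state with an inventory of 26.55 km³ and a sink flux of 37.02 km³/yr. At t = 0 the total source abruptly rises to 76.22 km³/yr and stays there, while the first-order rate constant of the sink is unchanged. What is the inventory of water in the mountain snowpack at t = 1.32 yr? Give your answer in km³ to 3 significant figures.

50.2 km³

τ = M₀/F₀ = 26.55/37.02 = 0.7172 yr; rate constant k = 1/τ.
New steady state M_∞ = F₁/k = F₁·τ = 76.22 × 0.7172 = 54.663 km³.
M(t) = M_∞ + (M₀ − M_∞)·e^(−t/τ); t/τ = 1.32/0.7172 = 1.841, so e^(−t/τ) = 0.1587.
M(t) = 54.663 − 28.11 × 0.1587 = 50.201 km³.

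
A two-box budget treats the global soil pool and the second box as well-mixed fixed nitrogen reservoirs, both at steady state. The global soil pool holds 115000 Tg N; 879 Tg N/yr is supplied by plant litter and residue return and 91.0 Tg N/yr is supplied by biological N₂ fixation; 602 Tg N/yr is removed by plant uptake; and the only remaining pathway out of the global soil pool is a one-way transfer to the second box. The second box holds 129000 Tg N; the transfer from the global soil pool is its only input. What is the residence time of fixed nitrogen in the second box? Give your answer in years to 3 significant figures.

351 yr

Balance the global soil pool: ΣF_in = 879 + 91.0 = 970.00 Tg N/yr.
Transfer to the second box = ΣF_in − (602) = 368.00 Tg N/yr.
At steady state the output of the second box equals its input, 368.00 Tg N/yr.
τ = M / F = 129000 / 368.00 = 350.5 yr.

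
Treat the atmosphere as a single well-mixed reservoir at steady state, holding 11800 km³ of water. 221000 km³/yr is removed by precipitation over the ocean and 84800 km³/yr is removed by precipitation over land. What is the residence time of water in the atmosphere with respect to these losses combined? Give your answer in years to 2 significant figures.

0.039 yr

Total removal = 221000 + 84800 = 305800 km³/yr.
τ = M / ΣF_out = 11800 / 305800 = 0.03859 yr.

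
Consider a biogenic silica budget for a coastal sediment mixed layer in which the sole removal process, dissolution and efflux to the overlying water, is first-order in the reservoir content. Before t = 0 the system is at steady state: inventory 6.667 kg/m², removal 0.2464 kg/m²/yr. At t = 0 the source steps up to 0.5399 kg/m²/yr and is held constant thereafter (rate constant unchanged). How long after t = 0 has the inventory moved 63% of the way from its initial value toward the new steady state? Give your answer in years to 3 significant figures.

26.9 yr

τ = M₀/F₀ = 6.667/0.2464 = 27.06 yr.
The remaining gap fraction is e^(−t/τ); 63% covered ⇒ e^(−t/τ) = 0.370.
t = −τ ln(0.370) = 27.06 × 0.9943 = 26.90 yr.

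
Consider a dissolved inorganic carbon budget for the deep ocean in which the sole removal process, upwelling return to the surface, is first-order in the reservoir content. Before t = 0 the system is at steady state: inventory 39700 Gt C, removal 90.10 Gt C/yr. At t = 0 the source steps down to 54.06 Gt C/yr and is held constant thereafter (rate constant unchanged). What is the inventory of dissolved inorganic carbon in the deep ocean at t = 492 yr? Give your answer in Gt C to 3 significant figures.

The sink rate constant is k = F₀/M₀ = 90.10/39700 = 0.002270 yr⁻¹.
Solving dM/dt = F₁ − kM with M(0) = M₀ gives M(t) = F₁/k + (M₀ − F₁/k)·e^(−kt).
F₁/k = 54.06/0.002270 = 23820 Gt C; kt = 0.002270 × 492 = 1.117, e^(−kt) = 0.3274.
M(492) = 23820 + (39700 − 23820) × 0.3274 = 23820 + 5199 = 29019 Gt C.

29000 Gt C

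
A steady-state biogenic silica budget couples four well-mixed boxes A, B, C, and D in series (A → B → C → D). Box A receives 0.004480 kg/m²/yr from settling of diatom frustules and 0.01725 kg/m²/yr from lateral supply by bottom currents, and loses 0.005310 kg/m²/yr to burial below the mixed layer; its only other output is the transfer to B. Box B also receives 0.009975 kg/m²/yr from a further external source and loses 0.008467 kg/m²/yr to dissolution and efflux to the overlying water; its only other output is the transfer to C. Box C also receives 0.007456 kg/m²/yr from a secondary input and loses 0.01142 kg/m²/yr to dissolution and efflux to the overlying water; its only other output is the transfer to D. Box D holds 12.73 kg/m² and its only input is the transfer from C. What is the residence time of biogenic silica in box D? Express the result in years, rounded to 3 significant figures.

Box A: F(A→B) = (0.004480 + 0.01725) − 0.005310 = 0.016420 kg/m²/yr.
Box B: F(B→C) = (0.016420 + 0.009975) − 0.008467 = 0.017928 kg/m²/yr.
Box C: F(C→D) = (0.017928 + 0.007456) − 0.01142 = 0.013964 kg/m²/yr.
Box D throughput = its input = 0.013964 kg/m²/yr; τ = 12.73 / 0.013964 = 911.6 yr.

912 yr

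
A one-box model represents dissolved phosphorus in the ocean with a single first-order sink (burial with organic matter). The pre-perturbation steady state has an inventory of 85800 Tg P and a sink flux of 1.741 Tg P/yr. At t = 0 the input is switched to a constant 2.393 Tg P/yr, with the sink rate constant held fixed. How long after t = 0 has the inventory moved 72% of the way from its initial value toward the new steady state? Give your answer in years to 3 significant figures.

62700 yr

τ = M₀/F₀ = 85800/1.741 = 49280 yr.
The remaining gap fraction is e^(−t/τ); 72% covered ⇒ e^(−t/τ) = 0.280.
t = −τ ln(0.280) = 49280 × 1.273 = 62730 yr.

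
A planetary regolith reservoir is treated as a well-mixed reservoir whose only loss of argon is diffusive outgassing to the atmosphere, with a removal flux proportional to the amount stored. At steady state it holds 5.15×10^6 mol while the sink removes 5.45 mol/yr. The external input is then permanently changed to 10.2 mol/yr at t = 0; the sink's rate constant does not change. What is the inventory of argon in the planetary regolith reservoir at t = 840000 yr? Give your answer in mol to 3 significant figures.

The sink rate constant is k = F₀/M₀ = 5.45/5.15×10^6 = 1.058×10^-6 yr⁻¹.
Solving dM/dt = F₁ − kM with M(0) = M₀ gives M(t) = F₁/k + (M₀ − F₁/k)·e^(−kt).
F₁/k = 10.2/1.058×10^-6 = 9.6385×10^6 mol; kt = 1.058×10^-6 × 840000 = 0.8889, e^(−kt) = 0.4111.
M(840000) = 9.6385×10^6 + (5.15×10^6 − 9.6385×10^6) × 0.4111 = 9.6385×10^6 − 1.845×10^6 = 7.7933×10^6 mol.

7.79×10^6 mol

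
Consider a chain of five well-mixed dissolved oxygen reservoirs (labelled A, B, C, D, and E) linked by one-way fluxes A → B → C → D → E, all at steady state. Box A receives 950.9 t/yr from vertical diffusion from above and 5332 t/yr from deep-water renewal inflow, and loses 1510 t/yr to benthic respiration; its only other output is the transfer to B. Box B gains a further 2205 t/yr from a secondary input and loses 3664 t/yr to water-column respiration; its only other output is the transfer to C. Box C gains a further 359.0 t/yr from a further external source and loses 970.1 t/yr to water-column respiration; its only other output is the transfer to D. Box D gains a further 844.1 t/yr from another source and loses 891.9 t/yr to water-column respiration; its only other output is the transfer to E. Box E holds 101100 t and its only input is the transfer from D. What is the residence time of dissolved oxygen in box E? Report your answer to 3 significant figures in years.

38.1 yr

Box A: F(A→B) = (950.9 + 5332) − 1510 = 4772.9 t/yr.
Box B: F(B→C) = (4772.9 + 2205) − 3664 = 3313.9 t/yr.
Box C: F(C→D) = (3313.9 + 359.0) − 970.1 = 2702.8 t/yr.
Box D: F(D→E) = (2702.8 + 844.1) − 891.9 = 2655.0 t/yr.
Box E throughput = its input = 2655.0 t/yr; τ = 101100 / 2655.0 = 38.08 yr.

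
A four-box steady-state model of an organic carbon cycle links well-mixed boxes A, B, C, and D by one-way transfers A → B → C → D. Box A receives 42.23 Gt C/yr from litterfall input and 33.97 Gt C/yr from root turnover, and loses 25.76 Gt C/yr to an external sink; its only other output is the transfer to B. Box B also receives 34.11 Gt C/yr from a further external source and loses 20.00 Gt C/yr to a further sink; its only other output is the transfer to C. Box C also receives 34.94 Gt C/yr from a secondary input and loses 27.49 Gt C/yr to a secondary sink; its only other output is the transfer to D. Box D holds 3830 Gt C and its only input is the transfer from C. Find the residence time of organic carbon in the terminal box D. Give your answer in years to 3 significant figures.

Box A: F(A→B) = (42.23 + 33.97) − 25.76 = 50.440 Gt C/yr.
Box B: F(B→C) = (50.440 + 34.11) − 20.00 = 64.550 Gt C/yr.
Box C: F(C→D) = (64.550 + 34.94) − 27.49 = 72.000 Gt C/yr.
Box D throughput = its input = 72.000 Gt C/yr; τ = 3830 / 72.000 = 53.19 yr.

53.2 yr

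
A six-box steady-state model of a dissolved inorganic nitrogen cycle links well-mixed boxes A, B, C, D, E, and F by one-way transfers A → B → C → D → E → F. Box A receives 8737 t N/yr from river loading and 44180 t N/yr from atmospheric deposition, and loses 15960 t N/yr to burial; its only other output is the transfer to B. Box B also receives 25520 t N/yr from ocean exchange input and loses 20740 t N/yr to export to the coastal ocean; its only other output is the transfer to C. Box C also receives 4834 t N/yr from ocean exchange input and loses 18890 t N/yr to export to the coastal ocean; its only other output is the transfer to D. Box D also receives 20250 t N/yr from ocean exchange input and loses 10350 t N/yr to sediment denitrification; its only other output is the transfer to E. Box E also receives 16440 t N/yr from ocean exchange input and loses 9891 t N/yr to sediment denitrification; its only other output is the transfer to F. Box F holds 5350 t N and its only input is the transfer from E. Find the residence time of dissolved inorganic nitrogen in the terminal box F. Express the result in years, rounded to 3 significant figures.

Box A: F(A→B) = (8737 + 44180) − 15960 = 36957 t N/yr.
Box B: F(B→C) = (36957 + 25520) − 20740 = 41737 t N/yr.
Box C: F(C→D) = (41737 + 4834) − 18890 = 27681 t N/yr.
Box D: F(D→E) = (27681 + 20250) − 10350 = 37581 t N/yr.
Box E: F(E→F) = (37581 + 16440) − 9891 = 44130 t N/yr.
Box F throughput = its input = 44130 t N/yr; τ = 5350 / 44130 = 0.1212 yr.

0.121 yr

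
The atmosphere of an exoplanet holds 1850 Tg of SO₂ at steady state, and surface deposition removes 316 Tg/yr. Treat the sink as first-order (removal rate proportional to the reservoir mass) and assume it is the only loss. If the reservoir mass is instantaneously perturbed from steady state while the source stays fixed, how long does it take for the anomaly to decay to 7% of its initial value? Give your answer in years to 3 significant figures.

For a linear reservoir the anomaly decays as exp(−t/τ) with τ = M/F = 1850/316 = 5.854 yr.
exp(−t/τ) = 0.07 ⇒ t = −τ ln(0.07) = 5.854 × 2.659 = 15.57 yr.

15.6 yr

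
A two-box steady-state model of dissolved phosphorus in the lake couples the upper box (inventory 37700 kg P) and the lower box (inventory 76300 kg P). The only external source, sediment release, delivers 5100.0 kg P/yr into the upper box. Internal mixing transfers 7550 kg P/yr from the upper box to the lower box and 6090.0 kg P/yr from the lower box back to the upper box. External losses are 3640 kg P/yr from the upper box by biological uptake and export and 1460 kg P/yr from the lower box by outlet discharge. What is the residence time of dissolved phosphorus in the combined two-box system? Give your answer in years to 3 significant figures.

22.4 yr

Treat the two boxes together as one reservoir: the mixing fluxes between them are internal recycling, so τ = ΣM / Σ(external losses).
M_total = 37700 + 76300 = 114000 kg P.
ΣF_external_out = 3640 + 1460 = 5100.0 kg P/yr.
τ = M_total / ΣF_ext = 114000 / 5100.0 = 22.35 yr.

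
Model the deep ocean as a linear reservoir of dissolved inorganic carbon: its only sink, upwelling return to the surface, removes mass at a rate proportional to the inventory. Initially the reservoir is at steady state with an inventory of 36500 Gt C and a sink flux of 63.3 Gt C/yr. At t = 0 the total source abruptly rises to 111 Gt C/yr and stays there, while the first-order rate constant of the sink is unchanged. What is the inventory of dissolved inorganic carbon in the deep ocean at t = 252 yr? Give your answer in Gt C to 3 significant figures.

The sink rate constant is k = F₀/M₀ = 63.3/36500 = 0.001734 yr⁻¹.
Solving dM/dt = F₁ − kM with M(0) = M₀ gives M(t) = F₁/k + (M₀ − F₁/k)·e^(−kt).
F₁/k = 111/0.001734 = 64005 Gt C; kt = 0.001734 × 252 = 0.4370, e^(−kt) = 0.6460.
M(252) = 64005 + (36500 − 64005) × 0.6460 = 64005 − 17770 = 46238 Gt C.

46200 Gt C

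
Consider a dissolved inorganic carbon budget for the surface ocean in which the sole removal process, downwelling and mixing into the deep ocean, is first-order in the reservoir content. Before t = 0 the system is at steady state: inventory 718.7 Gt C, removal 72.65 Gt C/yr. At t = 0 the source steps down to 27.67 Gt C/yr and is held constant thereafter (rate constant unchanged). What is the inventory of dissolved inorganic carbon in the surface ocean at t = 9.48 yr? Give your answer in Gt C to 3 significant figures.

The sink rate constant is k = F₀/M₀ = 72.65/718.7 = 0.1011 yr⁻¹.
Solving dM/dt = F₁ − kM with M(0) = M₀ gives M(t) = F₁/k + (M₀ − F₁/k)·e^(−kt).
F₁/k = 27.67/0.1011 = 273.73 Gt C; kt = 0.1011 × 9.48 = 0.9583, e^(−kt) = 0.3835.
M(9.48) = 273.73 + (718.7 − 273.73) × 0.3835 = 273.73 + 170.7 = 444.40 Gt C.

444 Gt C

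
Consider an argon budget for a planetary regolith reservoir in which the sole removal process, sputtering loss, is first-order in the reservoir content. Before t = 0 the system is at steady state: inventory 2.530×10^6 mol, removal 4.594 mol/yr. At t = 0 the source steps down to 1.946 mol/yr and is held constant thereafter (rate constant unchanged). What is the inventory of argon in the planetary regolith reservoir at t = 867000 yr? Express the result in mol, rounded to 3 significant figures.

1.37×10^6 mol

τ = M₀/F₀ = 2.530×10^6/4.594 = 550700 yr; rate constant k = 1/τ.
New steady state M_∞ = F₁/k = F₁·τ = 1.946 × 550700 = 1.0717×10^6 mol.
M(t) = M_∞ + (M₀ − M_∞)·e^(−t/τ); t/τ = 867000/550700 = 1.574, so e^(−t/τ) = 0.2072.
M(t) = 1.0717×10^6 + 1.458×10^6 × 0.2072 = 1.3738×10^6 mol.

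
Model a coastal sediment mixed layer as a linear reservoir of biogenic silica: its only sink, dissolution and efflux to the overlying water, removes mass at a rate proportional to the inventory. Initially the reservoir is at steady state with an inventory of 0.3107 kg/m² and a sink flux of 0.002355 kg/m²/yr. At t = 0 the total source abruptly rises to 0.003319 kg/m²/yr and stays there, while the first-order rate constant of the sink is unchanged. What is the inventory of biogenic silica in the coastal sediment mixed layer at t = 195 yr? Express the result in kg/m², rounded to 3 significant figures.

0.409 kg/m²

The sink rate constant is k = F₀/M₀ = 0.002355/0.3107 = 0.007580 yr⁻¹.
Solving dM/dt = F₁ − kM with M(0) = M₀ gives M(t) = F₁/k + (M₀ − F₁/k)·e^(−kt).
F₁/k = 0.003319/0.007580 = 0.43788 kg/m²; kt = 0.007580 × 195 = 1.478, e^(−kt) = 0.2281.
M(195) = 0.43788 + (0.3107 − 0.43788) × 0.2281 = 0.43788 − 0.02901 = 0.40887 kg/m².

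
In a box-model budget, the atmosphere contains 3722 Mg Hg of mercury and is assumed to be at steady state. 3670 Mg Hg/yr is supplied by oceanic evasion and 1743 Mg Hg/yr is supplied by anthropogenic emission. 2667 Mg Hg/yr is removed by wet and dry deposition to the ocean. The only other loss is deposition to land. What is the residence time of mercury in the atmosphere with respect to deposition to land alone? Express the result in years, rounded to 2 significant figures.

At steady state ΣF_in = ΣF_out.
ΣF_in = 3670 + 1743 = 5413.0 Mg Hg/yr.
Deposition to land flux = ΣF_in − (2667) = 5413.0 − 2667 = 2746 Mg Hg/yr.
τ = M / F = 3722 / 2746 = 1.355 yr.

1.4 yr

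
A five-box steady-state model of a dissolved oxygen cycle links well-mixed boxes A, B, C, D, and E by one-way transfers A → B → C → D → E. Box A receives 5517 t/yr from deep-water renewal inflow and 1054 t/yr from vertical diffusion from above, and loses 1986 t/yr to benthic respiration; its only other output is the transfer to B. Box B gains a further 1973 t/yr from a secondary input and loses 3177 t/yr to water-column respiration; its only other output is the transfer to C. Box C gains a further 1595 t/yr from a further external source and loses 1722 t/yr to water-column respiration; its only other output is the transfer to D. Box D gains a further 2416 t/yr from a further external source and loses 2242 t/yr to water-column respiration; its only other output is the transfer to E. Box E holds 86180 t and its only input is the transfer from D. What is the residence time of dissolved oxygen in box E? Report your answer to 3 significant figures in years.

25.1 yr

Box A: F(A→B) = (5517 + 1054) − 1986 = 4585.0 t/yr.
Box B: F(B→C) = (4585.0 + 1973) − 3177 = 3381.0 t/yr.
Box C: F(C→D) = (3381.0 + 1595) − 1722 = 3254.0 t/yr.
Box D: F(D→E) = (3254.0 + 2416) − 2242 = 3428.0 t/yr.
Box E throughput = its input = 3428.0 t/yr; τ = 86180 / 3428.0 = 25.14 yr.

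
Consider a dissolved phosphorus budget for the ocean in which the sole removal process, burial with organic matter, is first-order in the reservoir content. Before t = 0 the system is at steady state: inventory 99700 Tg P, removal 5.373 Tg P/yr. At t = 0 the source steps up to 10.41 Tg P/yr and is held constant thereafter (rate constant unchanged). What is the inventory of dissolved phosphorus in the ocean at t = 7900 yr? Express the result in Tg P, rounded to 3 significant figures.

132000 Tg P

Residence time τ = M₀/F₀ = 18560 yr. The eventual steady state is M_∞ = M₀·(F₁/F₀) = 99700 × 10.41/5.373 = 193170 Tg P.
The anomaly ΔM(t) = M(t) − M_∞ decays as ΔM₀·e^(−t/τ) with ΔM₀ = 99700 − 193170 = −93470 Tg P.
At t = 7900 yr, e^(−t/τ) = e^(−0.4257) = 0.6533, so ΔM = −61060 Tg P and M = 193170 − 61060 = 132110 Tg P.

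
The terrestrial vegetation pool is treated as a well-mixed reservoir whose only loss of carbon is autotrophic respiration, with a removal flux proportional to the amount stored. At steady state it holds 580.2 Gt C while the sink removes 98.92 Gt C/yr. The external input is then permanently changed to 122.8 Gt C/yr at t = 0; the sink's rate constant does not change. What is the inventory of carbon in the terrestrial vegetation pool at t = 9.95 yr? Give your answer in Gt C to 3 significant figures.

695 Gt C

The sink rate constant is k = F₀/M₀ = 98.92/580.2 = 0.1705 yr⁻¹.
Solving dM/dt = F₁ − kM with M(0) = M₀ gives M(t) = F₁/k + (M₀ − F₁/k)·e^(−kt).
F₁/k = 122.8/0.1705 = 720.26 Gt C; kt = 0.1705 × 9.95 = 1.696, e^(−kt) = 0.1833.
M(9.95) = 720.26 + (580.2 − 720.26) × 0.1833 = 720.26 − 25.68 = 694.58 Gt C.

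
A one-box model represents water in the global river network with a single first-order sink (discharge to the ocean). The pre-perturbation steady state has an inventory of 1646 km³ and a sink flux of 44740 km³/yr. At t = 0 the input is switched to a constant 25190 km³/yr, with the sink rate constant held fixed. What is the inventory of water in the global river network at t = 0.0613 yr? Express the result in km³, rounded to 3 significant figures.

1060 km³

τ = M₀/F₀ = 1646/44740 = 0.03679 yr; rate constant k = 1/τ.
New steady state M_∞ = F₁/k = F₁·τ = 25190 × 0.03679 = 926.75 km³.
M(t) = M_∞ + (M₀ − M_∞)·e^(−t/τ); t/τ = 0.0613/0.03679 = 1.666, so e^(−t/τ) = 0.1890.
M(t) = 926.75 + 719.3 × 0.1890 = 1062.7 km³.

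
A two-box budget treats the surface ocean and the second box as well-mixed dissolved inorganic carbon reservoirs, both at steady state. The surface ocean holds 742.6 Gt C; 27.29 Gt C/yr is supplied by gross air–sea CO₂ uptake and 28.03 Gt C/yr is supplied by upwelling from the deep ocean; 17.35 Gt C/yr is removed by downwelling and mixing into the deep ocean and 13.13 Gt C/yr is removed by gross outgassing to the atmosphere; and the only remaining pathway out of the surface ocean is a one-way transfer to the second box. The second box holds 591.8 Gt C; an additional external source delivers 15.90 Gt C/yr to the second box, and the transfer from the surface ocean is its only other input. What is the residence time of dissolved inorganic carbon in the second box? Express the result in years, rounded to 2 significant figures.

15 yr

Balance the surface ocean: ΣF_in = 27.29 + 28.03 = 55.320 Gt C/yr.
Transfer to the second box = ΣF_in − (17.35 + 13.13) = 24.840 Gt C/yr.
Total input to the second box = 24.840 + 15.90 = 40.740 Gt C/yr; at steady state this equals its total output.
τ = M / F = 591.8 / 40.740 = 14.53 yr.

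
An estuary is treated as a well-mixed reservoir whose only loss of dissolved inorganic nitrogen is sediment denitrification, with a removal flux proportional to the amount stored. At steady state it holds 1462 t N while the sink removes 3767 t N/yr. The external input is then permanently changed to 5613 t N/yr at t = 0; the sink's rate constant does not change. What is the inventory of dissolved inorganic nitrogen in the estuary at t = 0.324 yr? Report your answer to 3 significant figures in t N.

1870 t N

The sink rate constant is k = F₀/M₀ = 3767/1462 = 2.577 yr⁻¹.
Solving dM/dt = F₁ − kM with M(0) = M₀ gives M(t) = F₁/k + (M₀ − F₁/k)·e^(−kt).
F₁/k = 5613/2.577 = 2178.4 t N; kt = 2.577 × 0.324 = 0.8348, e^(−kt) = 0.4340.
M(0.324) = 2178.4 + (1462 − 2178.4) × 0.4340 = 2178.4 − 310.9 = 1867.5 t N.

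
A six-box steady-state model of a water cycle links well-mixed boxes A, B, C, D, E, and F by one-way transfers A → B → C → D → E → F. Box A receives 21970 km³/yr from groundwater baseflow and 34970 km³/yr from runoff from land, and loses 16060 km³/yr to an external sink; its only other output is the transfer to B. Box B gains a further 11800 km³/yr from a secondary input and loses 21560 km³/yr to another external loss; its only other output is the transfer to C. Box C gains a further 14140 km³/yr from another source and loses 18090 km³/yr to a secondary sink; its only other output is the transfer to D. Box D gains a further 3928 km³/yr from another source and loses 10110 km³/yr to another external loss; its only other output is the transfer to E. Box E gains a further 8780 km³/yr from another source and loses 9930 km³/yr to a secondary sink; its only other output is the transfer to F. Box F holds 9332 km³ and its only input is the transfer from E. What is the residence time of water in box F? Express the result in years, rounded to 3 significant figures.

Box A: F(A→B) = (21970 + 34970) − 16060 = 40880 km³/yr.
Box B: F(B→C) = (40880 + 11800) − 21560 = 31120 km³/yr.
Box C: F(C→D) = (31120 + 14140) − 18090 = 27170 km³/yr.
Box D: F(D→E) = (27170 + 3928) − 10110 = 20988 km³/yr.
Box E: F(E→F) = (20988 + 8780) − 9930 = 19838 km³/yr.
Box F throughput = its input = 19838 km³/yr; τ = 9332 / 19838 = 0.4704 yr.

0.470 yr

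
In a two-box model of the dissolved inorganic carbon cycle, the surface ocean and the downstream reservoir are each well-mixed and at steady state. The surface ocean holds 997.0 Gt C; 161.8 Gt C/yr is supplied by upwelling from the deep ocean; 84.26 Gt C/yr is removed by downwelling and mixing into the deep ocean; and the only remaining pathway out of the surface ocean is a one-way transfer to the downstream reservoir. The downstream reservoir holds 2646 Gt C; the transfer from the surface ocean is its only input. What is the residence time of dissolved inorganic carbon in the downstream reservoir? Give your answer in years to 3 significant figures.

Balance the surface ocean: ΣF_in = 161.80 Gt C/yr.
Transfer to the downstream reservoir = ΣF_in − (84.26) = 77.540 Gt C/yr.
At steady state the output of the downstream reservoir equals its input, 77.540 Gt C/yr.
τ = M / F = 2646 / 77.540 = 34.12 yr.

34.1 yr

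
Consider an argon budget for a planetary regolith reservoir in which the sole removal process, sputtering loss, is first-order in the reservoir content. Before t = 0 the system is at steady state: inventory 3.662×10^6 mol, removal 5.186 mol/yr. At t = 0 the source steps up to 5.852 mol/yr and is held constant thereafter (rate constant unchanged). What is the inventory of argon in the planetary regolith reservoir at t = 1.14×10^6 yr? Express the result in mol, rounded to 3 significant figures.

The sink rate constant is k = F₀/M₀ = 5.186/3.662×10^6 = 1.416×10^-6 yr⁻¹.
Solving dM/dt = F₁ − kM with M(0) = M₀ gives M(t) = F₁/k + (M₀ − F₁/k)·e^(−kt).
F₁/k = 5.852/1.416×10^-6 = 4.1323×10^6 mol; kt = 1.416×10^-6 × 1.14×10^6 = 1.614, e^(−kt) = 0.1990.
M(1.14×10^6) = 4.1323×10^6 + (3.662×10^6 − 4.1323×10^6) × 0.1990 = 4.1323×10^6 − 93590 = 4.0387×10^6 mol.

4.04×10^6 mol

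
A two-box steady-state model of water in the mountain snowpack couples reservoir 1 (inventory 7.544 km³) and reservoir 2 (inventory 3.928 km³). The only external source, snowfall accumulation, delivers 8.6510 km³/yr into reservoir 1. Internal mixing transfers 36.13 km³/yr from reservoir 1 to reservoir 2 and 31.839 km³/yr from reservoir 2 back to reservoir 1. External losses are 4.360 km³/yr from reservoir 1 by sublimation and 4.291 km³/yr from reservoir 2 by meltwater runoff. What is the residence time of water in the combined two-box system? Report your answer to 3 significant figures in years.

1.33 yr

For the system as a whole, the A↔B exchange is internal and contributes nothing to the throughput; only the external sinks remove mass.
M_total = 7.544 + 3.928 = 11.472 km³.
ΣF_external_out = 4.360 + 4.291 = 8.6510 km³/yr.
τ = M_total / ΣF_ext = 11.472 / 8.6510 = 1.326 yr.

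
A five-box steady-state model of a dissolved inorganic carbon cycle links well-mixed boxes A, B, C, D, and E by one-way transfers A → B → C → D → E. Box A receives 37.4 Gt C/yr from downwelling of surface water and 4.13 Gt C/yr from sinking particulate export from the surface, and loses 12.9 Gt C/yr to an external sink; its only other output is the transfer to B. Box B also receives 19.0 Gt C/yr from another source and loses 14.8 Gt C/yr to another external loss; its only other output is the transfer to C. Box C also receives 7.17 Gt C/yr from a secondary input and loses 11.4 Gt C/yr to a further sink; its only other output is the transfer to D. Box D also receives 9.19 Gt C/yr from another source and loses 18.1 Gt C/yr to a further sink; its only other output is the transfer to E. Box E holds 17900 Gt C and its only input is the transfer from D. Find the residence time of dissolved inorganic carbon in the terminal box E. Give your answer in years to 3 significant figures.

909 yr

Box A: F(A→B) = (37.4 + 4.13) − 12.9 = 28.630 Gt C/yr.
Box B: F(B→C) = (28.630 + 19.0) − 14.8 = 32.830 Gt C/yr.
Box C: F(C→D) = (32.830 + 7.17) − 11.4 = 28.600 Gt C/yr.
Box D: F(D→E) = (28.600 + 9.19) − 18.1 = 19.690 Gt C/yr.
Box E throughput = its input = 19.690 Gt C/yr; τ = 17900 / 19.690 = 909.1 yr.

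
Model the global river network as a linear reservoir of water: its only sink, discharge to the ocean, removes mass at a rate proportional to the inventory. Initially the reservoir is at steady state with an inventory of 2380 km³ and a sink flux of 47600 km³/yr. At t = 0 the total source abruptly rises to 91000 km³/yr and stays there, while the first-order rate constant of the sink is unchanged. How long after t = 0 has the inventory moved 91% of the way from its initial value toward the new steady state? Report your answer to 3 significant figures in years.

τ = M₀/F₀ = 2380/47600 = 0.05000 yr.
The remaining gap fraction is e^(−t/τ); 91% covered ⇒ e^(−t/τ) = 0.0900.
t = −τ ln(0.0900) = 0.05000 × 2.408 = 0.1204 yr.

0.120 yr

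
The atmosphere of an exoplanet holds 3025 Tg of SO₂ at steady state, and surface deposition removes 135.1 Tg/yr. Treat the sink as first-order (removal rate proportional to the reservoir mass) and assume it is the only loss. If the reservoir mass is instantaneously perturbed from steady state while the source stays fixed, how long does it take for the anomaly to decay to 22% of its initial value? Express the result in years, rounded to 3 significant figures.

33.9 yr

For a linear reservoir the anomaly decays as exp(−t/τ) with τ = M/F = 3025/135.1 = 22.39 yr.
exp(−t/τ) = 0.22 ⇒ t = −τ ln(0.22) = 22.39 × 1.514 = 33.90 yr.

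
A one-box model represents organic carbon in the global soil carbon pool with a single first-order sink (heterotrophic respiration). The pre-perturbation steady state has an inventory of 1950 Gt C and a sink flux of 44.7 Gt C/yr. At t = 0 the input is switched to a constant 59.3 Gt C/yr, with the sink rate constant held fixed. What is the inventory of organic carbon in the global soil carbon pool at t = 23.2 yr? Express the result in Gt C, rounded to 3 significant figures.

2210 Gt C

τ = M₀/F₀ = 1950/44.7 = 43.62 yr; rate constant k = 1/τ.
New steady state M_∞ = F₁/k = F₁·τ = 59.3 × 43.62 = 2586.9 Gt C.
M(t) = M_∞ + (M₀ − M_∞)·e^(−t/τ); t/τ = 23.2/43.62 = 0.5318, so e^(−t/τ) = 0.5875.
M(t) = 2586.9 − 636.9 × 0.5875 = 2212.7 Gt C.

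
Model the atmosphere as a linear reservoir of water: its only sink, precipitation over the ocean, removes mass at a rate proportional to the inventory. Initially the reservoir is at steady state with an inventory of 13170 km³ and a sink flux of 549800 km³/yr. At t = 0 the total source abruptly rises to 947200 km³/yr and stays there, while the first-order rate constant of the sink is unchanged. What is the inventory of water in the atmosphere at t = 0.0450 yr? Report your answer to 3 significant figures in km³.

Residence time τ = M₀/F₀ = 0.02395 yr. The eventual steady state is M_∞ = M₀·(F₁/F₀) = 13170 × 947200/549800 = 22689 km³.
The anomaly ΔM(t) = M(t) − M_∞ decays as ΔM₀·e^(−t/τ) with ΔM₀ = 13170 − 22689 = −9519 km³.
At t = 0.0450 yr, e^(−t/τ) = e^(−1.879) = 0.1528, so ΔM = −1455 km³ and M = 22689 − 1455 = 21235 km³.

21200 km³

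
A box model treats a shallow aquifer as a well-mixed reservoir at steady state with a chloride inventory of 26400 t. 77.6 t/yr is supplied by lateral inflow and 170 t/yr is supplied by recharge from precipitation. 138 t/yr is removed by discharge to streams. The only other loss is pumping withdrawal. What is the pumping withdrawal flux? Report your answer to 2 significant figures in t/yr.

110 t/yr

At steady state ΣF_in = ΣF_out.
ΣF_in = 77.6 + 170 = 247.60 t/yr.
Pumping withdrawal flux = ΣF_in − (138) = 247.60 − 138.0 = 109.6 t/yr.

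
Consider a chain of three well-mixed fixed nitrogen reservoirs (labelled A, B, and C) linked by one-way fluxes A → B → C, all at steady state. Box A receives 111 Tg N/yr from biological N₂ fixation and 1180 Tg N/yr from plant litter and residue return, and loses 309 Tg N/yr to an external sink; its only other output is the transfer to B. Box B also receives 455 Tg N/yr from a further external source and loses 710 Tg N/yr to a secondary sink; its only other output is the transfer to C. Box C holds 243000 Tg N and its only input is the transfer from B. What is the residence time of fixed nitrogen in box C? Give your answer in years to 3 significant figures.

Box A: F(A→B) = (111 + 1180) − 309 = 982.00 Tg N/yr.
Box B: F(B→C) = (982.00 + 455) − 710 = 727.00 Tg N/yr.
Box C throughput = its input = 727.00 Tg N/yr; τ = 243000 / 727.00 = 334.3 yr.

334 yr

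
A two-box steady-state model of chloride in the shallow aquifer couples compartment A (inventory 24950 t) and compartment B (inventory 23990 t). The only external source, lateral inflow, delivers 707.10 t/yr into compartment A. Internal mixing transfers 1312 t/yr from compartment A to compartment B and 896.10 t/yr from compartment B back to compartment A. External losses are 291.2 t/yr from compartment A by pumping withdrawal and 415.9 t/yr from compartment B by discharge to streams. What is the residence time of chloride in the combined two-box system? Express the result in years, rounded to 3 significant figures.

Treat the two boxes together as one reservoir: the mixing fluxes between them are internal recycling, so τ = ΣM / Σ(external losses).
M_total = 24950 + 23990 = 48940 t.
ΣF_external_out = 291.2 + 415.9 = 707.10 t/yr.
τ = M_total / ΣF_ext = 48940 / 707.10 = 69.21 yr.

69.2 yr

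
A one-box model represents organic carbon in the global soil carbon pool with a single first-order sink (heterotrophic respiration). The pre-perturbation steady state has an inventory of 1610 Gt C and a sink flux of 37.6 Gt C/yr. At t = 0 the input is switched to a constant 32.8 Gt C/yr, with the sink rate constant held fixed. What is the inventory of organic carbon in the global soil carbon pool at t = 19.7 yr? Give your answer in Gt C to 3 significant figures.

1530 Gt C

τ = M₀/F₀ = 1610/37.6 = 42.82 yr; rate constant k = 1/τ.
New steady state M_∞ = F₁/k = F₁·τ = 32.8 × 42.82 = 1404.5 Gt C.
M(t) = M_∞ + (M₀ − M_∞)·e^(−t/τ); t/τ = 19.7/42.82 = 0.4601, so e^(−t/τ) = 0.6312.
M(t) = 1404.5 + 205.5 × 0.6312 = 1534.2 Gt C.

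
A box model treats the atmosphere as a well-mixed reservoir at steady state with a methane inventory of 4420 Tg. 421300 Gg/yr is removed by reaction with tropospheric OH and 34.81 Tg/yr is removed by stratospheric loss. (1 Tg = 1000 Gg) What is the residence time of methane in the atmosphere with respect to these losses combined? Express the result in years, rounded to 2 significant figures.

Convert the reaction with tropospheric OH flux: 421300 Gg/yr = 421.3 Tg/yr.
Total removal = 421.3 + 34.81 = 456.11 Tg/yr.
τ = M / ΣF_out = 4420 / 456.11 = 9.691 yr.

9.7 yr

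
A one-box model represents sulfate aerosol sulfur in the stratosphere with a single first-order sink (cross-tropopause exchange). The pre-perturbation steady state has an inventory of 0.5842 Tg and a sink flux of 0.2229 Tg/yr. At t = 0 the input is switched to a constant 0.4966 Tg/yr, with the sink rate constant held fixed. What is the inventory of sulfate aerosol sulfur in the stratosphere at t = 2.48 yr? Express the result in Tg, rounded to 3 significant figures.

Residence time τ = M₀/F₀ = 2.621 yr. The eventual steady state is M_∞ = M₀·(F₁/F₀) = 0.5842 × 0.4966/0.2229 = 1.3015 Tg.
The anomaly ΔM(t) = M(t) − M_∞ decays as ΔM₀·e^(−t/τ) with ΔM₀ = 0.5842 − 1.3015 = −0.7173 Tg.
At t = 2.48 yr, e^(−t/τ) = e^(−0.9462) = 0.3882, so ΔM = −0.2785 Tg and M = 1.3015 − 0.2785 = 1.0231 Tg.

1.02 Tg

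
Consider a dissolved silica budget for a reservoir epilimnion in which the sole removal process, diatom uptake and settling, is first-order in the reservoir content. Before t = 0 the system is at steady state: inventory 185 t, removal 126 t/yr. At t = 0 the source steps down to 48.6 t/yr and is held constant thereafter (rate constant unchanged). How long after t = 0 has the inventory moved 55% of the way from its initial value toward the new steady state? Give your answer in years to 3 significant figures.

1.17 yr

τ = M₀/F₀ = 185/126 = 1.468 yr.
The remaining gap fraction is e^(−t/τ); 55% covered ⇒ e^(−t/τ) = 0.450.
t = −τ ln(0.450) = 1.468 × 0.7985 = 1.172 yr.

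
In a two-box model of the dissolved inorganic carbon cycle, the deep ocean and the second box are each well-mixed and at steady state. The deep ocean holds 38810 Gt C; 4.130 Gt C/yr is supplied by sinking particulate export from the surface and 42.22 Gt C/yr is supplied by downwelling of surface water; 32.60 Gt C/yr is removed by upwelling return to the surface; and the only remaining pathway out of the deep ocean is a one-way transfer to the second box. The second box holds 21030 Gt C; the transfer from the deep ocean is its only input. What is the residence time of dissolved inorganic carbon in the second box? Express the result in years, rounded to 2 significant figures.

Balance the deep ocean: ΣF_in = 4.130 + 42.22 = 46.350 Gt C/yr.
Transfer to the second box = ΣF_in − (32.60) = 13.750 Gt C/yr.
At steady state the output of the second box equals its input, 13.750 Gt C/yr.
τ = M / F = 21030 / 13.750 = 1529 yr.

1500 yr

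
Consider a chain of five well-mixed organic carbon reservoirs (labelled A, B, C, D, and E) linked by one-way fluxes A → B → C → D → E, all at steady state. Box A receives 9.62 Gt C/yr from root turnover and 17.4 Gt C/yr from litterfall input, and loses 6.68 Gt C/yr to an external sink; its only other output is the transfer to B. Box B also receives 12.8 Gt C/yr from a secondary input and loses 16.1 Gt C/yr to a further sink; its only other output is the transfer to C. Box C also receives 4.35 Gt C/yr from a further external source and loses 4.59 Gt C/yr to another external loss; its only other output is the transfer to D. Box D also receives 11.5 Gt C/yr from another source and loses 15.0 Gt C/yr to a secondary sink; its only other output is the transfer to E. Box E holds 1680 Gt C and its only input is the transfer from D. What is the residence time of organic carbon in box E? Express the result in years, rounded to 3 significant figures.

Box A: F(A→B) = (9.62 + 17.4) − 6.68 = 20.340 Gt C/yr.
Box B: F(B→C) = (20.340 + 12.8) − 16.1 = 17.040 Gt C/yr.
Box C: F(C→D) = (17.040 + 4.35) − 4.59 = 16.800 Gt C/yr.
Box D: F(D→E) = (16.800 + 11.5) − 15.0 = 13.300 Gt C/yr.
Box E throughput = its input = 13.300 Gt C/yr; τ = 1680 / 13.300 = 126.3 yr.

126 yr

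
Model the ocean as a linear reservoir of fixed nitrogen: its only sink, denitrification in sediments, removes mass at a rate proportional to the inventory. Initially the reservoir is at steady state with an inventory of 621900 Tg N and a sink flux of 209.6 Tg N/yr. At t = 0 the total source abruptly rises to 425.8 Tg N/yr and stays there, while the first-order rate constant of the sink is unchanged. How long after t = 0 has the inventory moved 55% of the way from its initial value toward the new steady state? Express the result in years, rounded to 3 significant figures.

2370 yr

τ = M₀/F₀ = 621900/209.6 = 2967 yr.
The remaining gap fraction is e^(−t/τ); 55% covered ⇒ e^(−t/τ) = 0.450.
t = −τ ln(0.450) = 2967 × 0.7985 = 2369 yr.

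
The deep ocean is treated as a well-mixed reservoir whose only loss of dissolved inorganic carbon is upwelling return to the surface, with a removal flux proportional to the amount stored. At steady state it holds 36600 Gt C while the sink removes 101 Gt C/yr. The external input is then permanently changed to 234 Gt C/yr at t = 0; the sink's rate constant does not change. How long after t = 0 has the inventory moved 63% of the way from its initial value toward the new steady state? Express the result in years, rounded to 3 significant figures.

τ = M₀/F₀ = 36600/101 = 362.4 yr.
The remaining gap fraction is e^(−t/τ); 63% covered ⇒ e^(−t/τ) = 0.370.
t = −τ ln(0.370) = 362.4 × 0.9943 = 360.3 yr.

360 yr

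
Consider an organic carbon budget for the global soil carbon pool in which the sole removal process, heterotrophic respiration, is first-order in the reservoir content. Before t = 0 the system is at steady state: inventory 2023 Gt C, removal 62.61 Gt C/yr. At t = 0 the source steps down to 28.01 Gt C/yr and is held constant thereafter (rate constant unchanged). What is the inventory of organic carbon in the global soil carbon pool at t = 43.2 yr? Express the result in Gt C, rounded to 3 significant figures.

The sink rate constant is k = F₀/M₀ = 62.61/2023 = 0.03095 yr⁻¹.
Solving dM/dt = F₁ − kM with M(0) = M₀ gives M(t) = F₁/k + (M₀ − F₁/k)·e^(−kt).
F₁/k = 28.01/0.03095 = 905.03 Gt C; kt = 0.03095 × 43.2 = 1.337, e^(−kt) = 0.2626.
M(43.2) = 905.03 + (2023 − 905.03) × 0.2626 = 905.03 + 293.6 = 1198.6 Gt C.

1200 Gt C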